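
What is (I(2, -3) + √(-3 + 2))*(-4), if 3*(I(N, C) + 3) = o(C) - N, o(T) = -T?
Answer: 32/3 - 4*I ≈ 10.667 - 4.0*I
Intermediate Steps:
I(N, C) = -3 - C/3 - N/3 (I(N, C) = -3 + (-C - N)/3 = -3 + (-C/3 - N/3) = -3 - C/3 - N/3)
(I(2, -3) + √(-3 + 2))*(-4) = ((-3 - ⅓*(-3) - ⅓*2) + √(-3 + 2))*(-4) = ((-3 + 1 - ⅔) + √(-1))*(-4) = (-8/3 + I)*(-4) = 32/3 - 4*I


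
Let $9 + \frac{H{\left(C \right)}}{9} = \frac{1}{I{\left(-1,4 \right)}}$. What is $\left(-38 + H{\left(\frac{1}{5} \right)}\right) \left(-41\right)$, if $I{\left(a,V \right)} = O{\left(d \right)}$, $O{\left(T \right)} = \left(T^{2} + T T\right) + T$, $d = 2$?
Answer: $\frac{48421}{10} \approx 4842.1$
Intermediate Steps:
$O{\left(T \right)} = T + 2 T^{2}$ ($O{\left(T \right)} = \left(T^{2} + T^{2}\right) + T = 2 T^{2} + T = T + 2 T^{2}$)
$I{\left(a,V \right)} = 10$ ($I{\left(a,V \right)} = 2 \left(1 + 2 \cdot 2\right) = 2 \left(1 + 4\right) = 2 \cdot 5 = 10$)
$H{\left(C \right)} = - \frac{801}{10}$ ($H{\left(C \right)} = -81 + \frac{9}{10} = - \frac{801}{10}$)
$\left(-38 + H{\left(\frac{1}{5} \right)}\right) \left(-41\right) = \left(-38 - \frac{801}{10}\right) \left(-41\right) = \left(- \frac{1181}{10}\right) \left(-41\right) = \frac{48421}{10}$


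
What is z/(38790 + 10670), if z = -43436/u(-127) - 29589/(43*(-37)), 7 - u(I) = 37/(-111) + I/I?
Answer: -206757837/1495126340 ≈ -0.13829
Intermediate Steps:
u(I) = 19/3 (u(I) = 7 - (37/(-111) + I/I) = 7 - (37*(-1/111) + 1) = 7 - (-⅓ + 1) = 7 - 1*⅔ = 7 - ⅔ = 19/3)
z = -206757837/30229 (z = -43436/19/3 - 29589/(43*(-37)) = -43436*3/19 - 29589/(-1591) = -130308/19 - 29589*(-1/1591) = -130308/19 + 29589/1591 = -206757837/30229 ≈ -6839.7)
z/(38790 + 10670) = -206757837/(30229*(38790 + 10670)) = -206757837/30229/49460 = -206757837/30229*1/49460 = -206757837/1495126340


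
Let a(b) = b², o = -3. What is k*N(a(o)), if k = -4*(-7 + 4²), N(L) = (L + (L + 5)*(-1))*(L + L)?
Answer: 3240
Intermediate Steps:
N(L) = -10*L (N(L) = (L + (5 + L)*(-1))*(2*L) = (L + (-5 - L))*(2*L) = -10*L)
k = -36 (k = -4*(-7 + 16) = -4*9 = -36)
k*N(a(o)) = -(-360)*(-3)² = -(-360)*9 = -36*(-90) = 3240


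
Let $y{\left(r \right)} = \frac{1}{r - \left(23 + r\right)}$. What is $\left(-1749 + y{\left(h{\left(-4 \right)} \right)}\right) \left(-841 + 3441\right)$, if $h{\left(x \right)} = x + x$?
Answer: $- \frac{104592800}{23} \approx -4.5475 \cdot 10^{6}$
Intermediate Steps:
$h{\left(x \right)} = 2 x$
$y{\left(r \right)} = - \frac{1}{23}$ ($y{\left(r \right)} = \frac{1}{-23} = - \frac{1}{23}$)
$\left(-1749 + y{\left(h{\left(-4 \right)} \right)}\right) \left(-841 + 3441\right) = \left(-1749 - \frac{1}{23}\right) \left(-841 + 3441\right) = \left(- \frac{40228}{23}\right) 2600 = - \frac{104592800}{23}$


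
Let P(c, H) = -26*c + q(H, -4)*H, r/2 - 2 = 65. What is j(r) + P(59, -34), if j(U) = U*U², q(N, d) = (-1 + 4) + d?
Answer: 2404604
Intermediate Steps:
q(N, d) = 3 + d
r = 134 (r = 4 + 2*65 = 4 + 130 = 134)
P(c, H) = -H - 26*c (P(c, H) = -26*c + (3 - 4)*H = -26*c - H = -H - 26*c)
j(U) = U³
j(r) + P(59, -34) = 134³ + (-1*(-34) - 26*59) = 2406104 + (34 - 1534) = 2406104 - 1500 = 2404604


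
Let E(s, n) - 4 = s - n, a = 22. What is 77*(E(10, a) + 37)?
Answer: 2233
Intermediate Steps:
E(s, n) = 4 + s - n (E(s, n) = 4 + (s - n) = 4 + s - n)
77*(E(10, a) + 37) = 77*((4 + 10 - 1*22) + 37) = 77*((4 + 10 - 22) + 37) = 77*(-8 + 37) = 77*29 = 2233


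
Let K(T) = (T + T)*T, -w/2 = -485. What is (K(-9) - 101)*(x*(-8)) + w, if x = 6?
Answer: -1958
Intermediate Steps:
w = 970 (w = -2*(-485) = 970)
K(T) = 2*T² (K(T) = (2*T)*T = 2*T²)
(K(-9) - 101)*(x*(-8)) + w = (2*(-9)² - 101)*(6*(-8)) + 970 = (2*81 - 101)*(-48) + 970 = (162 - 101)*(-48) + 970 = 61*(-48) + 970 = -2928 + 970 = -1958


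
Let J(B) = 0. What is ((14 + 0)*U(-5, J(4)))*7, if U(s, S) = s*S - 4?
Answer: -392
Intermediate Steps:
U(s, S) = -4 + S*s (U(s, S) = S*s - 4 = -4 + S*s)
((14 + 0)*U(-5, J(4)))*7 = ((14 + 0)*(-4 + 0*(-5)))*7 = (14*(-4 + 0))*7 = (14*(-4))*7 = -56*7 = -392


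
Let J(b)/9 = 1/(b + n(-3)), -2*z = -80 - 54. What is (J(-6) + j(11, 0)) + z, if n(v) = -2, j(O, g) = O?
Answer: 615/8 ≈ 76.875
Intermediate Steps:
z = 67 (z = -(-80 - 54)/2 = -½*(-134) = 67)
J(b) = 9/(-2 + b) (J(b) = 9/(b - 2) = 9/(-2 + b))
(J(-6) + j(11, 0)) + z = (9/(-2 - 6) + 11) + 67 = (9/(-8) + 11) + 67 = (9*(-⅛) + 11) + 67 = (-9/8 + 11) + 67 = 79/8 + 67 = 615/8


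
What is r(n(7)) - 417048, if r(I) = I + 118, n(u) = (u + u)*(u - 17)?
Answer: -417070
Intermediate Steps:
n(u) = 2*u*(-17 + u) (n(u) = (2*u)*(-17 + u) = 2*u*(-17 + u))
r(I) = 118 + I
r(n(7)) - 417048 = (118 + 2*7*(-17 + 7)) - 417048 = (118 + 2*7*(-10)) - 417048 = (118 - 140) - 417048 = -22 - 417048 = -417070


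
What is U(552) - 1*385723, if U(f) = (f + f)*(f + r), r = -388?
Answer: -204667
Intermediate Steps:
U(f) = 2*f*(-388 + f) (U(f) = (f + f)*(f - 388) = (2*f)*(-388 + f) = 2*f*(-388 + f))
U(552) - 1*385723 = 2*552*(-388 + 552) - 1*385723 = 2*552*164 - 385723 = 181056 - 385723 = -204667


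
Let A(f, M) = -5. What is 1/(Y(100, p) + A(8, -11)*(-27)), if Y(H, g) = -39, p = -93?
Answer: 1/96 ≈ 0.010417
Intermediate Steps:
1/(Y(100, p) + A(8, -11)*(-27)) = 1/(-39 - 5*(-27)) = 1/(-39 + 135) = 1/96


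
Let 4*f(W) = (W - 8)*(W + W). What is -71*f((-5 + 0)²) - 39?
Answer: -30253/2 ≈ -15127.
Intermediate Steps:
f(W) = W*(-8 + W)/2 (f(W) = ((W - 8)*(W + W))/4 = ((-8 + W)*(2*W))/4 = (2*W*(-8 + W))/4 = W*(-8 + W)/2)
-71*f((-5 + 0)²) - 39 = -71*(-5 + 0)²*(-8 + (-5 + 0)²)/2 - 39 = -71*(-5)²*(-8 + (-5)²)/2 - 39 = -71*25*(-8 + 25)/2 - 39 = -71*25*17/2 - 39 = -71*425/2 - 39 = -30175/2 - 39 = -30253/2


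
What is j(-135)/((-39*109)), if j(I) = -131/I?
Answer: -131/573885 ≈ -0.00022827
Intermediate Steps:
j(-135)/((-39*109)) = (-131/(-135))/((-39*109)) = -131*(-1/135)/(-4251) = (131/135)*(-1/4251) = -131/573885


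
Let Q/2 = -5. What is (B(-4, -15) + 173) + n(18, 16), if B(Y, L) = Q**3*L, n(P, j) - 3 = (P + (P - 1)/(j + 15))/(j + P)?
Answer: 15996079/1054 ≈ 15177.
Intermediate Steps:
Q = -10 (Q = 2*(-5) = -10)
n(P, j) = 3 + (P + (-1 + P)/(15 + j))/(P + j) (n(P, j) = 3 + (P + (P - 1)/(j + 15))/(j + P) = 3 + (P + (-1 + P)/(15 + j))/(P + j))
B(Y, L) = -1000*L (B(Y, L) = (-10)**3*L = -1000*L)
(B(-4, -15) + 173) + n(18, 16) = (-1000*(-15) + 173) + (-1 + 3*16**2 + 45*16 + 61*18 + 4*18*16)/(16**2 + 15*18 + 15*16 + 18*16) = (15000 + 173) + (-1 + 3*256 + 720 + 1098 + 1152)/(256 + 270 + 240 + 288) = 15173 + (-1 + 768 + 720 + 1098 + 1152)/1054 = 15173 + (1/1054)*3737 = 15173 + 3737/1054 = 15996079/1054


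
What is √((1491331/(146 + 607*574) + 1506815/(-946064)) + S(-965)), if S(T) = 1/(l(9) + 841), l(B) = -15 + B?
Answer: √795798474970827815397170085/17209551031260 ≈ 1.6392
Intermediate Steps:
S(T) = 1/835 (S(T) = 1/((-15 + 9) + 841) = 1/(-6 + 841) = 1/835)
√((1491331/(146 + 607*574) + 1506815/(-946064)) + S(-965)) = √((1491331/(146 + 607*574) + 1506815/(-946064)) + 1/835) = √((1491331/(146 + 348418) + 1506815*(-1/946064)) + 1/835) = √((1491331/348564 - 1506815/946064) + 1/835) = √(221418276881/82440963024 + 1/835) = √(184966702158659/68838204125040) = √795798474970827815397170085/17209551031260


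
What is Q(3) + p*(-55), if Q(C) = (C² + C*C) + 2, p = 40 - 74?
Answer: 1890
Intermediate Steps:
p = -34
Q(C) = 2 + 2*C² (Q(C) = (C² + C²) + 2 = 2*C² + 2 = 2 + 2*C²)
Q(3) + p*(-55) = (2 + 2*3²) - 34*(-55) = (2 + 2*9) + 1870 = (2 + 18) + 1870 = 20 + 1870 = 1890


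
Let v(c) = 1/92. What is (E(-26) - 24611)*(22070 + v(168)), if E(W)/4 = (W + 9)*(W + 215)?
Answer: -76066411183/92 ≈ -8.2681e+8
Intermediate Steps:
v(c) = 1/92
E(W) = 4*(9 + W)*(215 + W) (E(W) = 4*((W + 9)*(W + 215)) = 4*((9 + W)*(215 + W)) = 4*(9 + W)*(215 + W))
(E(-26) - 24611)*(22070 + v(168)) = ((7740 + 4*(-26)² + 896*(-26)) - 24611)*(22070 + 1/92) = ((7740 + 4*676 - 23296) - 24611)*(2030441/92) = ((7740 + 2704 - 23296) - 24611)*(2030441/92) = (-12852 - 24611)*(2030441/92) = -37463*2030441/92 = -76066411183/92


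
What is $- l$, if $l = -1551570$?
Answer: $1551570$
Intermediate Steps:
$- l = \left(-1\right) \left(-1551570\right) = 1551570$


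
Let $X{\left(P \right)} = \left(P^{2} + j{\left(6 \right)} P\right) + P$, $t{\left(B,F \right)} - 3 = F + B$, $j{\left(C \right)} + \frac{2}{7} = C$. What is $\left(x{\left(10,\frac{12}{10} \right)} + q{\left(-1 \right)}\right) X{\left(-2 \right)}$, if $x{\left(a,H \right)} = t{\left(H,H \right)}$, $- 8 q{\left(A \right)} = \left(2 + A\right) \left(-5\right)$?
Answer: $- \frac{7953}{140} \approx -56.807$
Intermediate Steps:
$j{\left(C \right)} = - \frac{2}{7} + C$
$t{\left(B,F \right)} = 3 + B + F$ ($t{\left(B,F \right)} = 3 + \left(F + B\right) = 3 + \left(B + F\right) = 3 + B + F$)
$q{\left(A \right)} = \frac{5}{4} + \frac{5 A}{8}$ ($q{\left(A \right)} = - \frac{\left(2 + A\right) \left(-5\right)}{8} = - \frac{-10 - 5 A}{8} = \frac{5}{4} + \frac{5 A}{8}$)
$x{\left(a,H \right)} = 3 + 2 H$ ($x{\left(a,H \right)} = 3 + H + H = 3 + 2 H$)
$X{\left(P \right)} = P^{2} + \frac{47 P}{7}$ ($X{\left(P \right)} = \left(P^{2} + \left(- \frac{2}{7} + 6\right) P\right) + P = \left(P^{2} + \frac{40 P}{7}\right) + P = P^{2} + \frac{47 P}{7}$)
$\left(x{\left(10,\frac{12}{10} \right)} + q{\left(-1 \right)}\right) X{\left(-2 \right)} = \left(\left(3 + 2 \cdot \frac{12}{10}\right) + \left(\frac{5}{4} + \frac{5}{8} \left(-1\right)\right)\right) \frac{1}{7} \left(-2\right) \left(47 + 7 \left(-2\right)\right) = \left(\left(3 + 2 \cdot 12 \cdot \frac{1}{10}\right) + \left(\frac{5}{4} - \frac{5}{8}\right)\right) \frac{1}{7} \left(-2\right) \left(47 - 14\right) = \left(\left(3 + 2 \cdot \frac{6}{5}\right) + \frac{5}{8}\right) \frac{1}{7} \left(-2\right) 33 = \left(\left(3 + \frac{12}{5}\right) + \frac{5}{8}\right) \left(- \frac{66}{7}\right) = \left(\frac{27}{5} + \frac{5}{8}\right) \left(- \frac{66}{7}\right) = \frac{241}{40} \left(- \frac{66}{7}\right) = - \frac{7953}{140}$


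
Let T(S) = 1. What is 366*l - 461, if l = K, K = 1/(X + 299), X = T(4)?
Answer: -22989/50 ≈ -459.78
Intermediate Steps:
X = 1
K = 1/300 (K = 1/(1 + 299) = 1/300 ≈ 0.0033333)
l = 1/300 ≈ 0.0033333
366*l - 461 = 366*(1/300) - 461 = 61/50 - 461 = -22989/50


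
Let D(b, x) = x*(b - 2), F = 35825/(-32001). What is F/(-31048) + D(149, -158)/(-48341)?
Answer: 23078320073173/48030024667368 ≈ 0.48050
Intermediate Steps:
F = -35825/32001 (F = 35825*(-1/32001) = -35825/32001 ≈ -1.1195)
D(b, x) = x*(-2 + b)
F/(-31048) + D(149, -158)/(-48341) = -35825/32001/(-31048) - 158*(-2 + 149)/(-48341) = -35825/32001*(-1/31048) - 158*147*(-1/48341) = 35825/993567048 - 23226*(-1/48341) = 35825/993567048 + 23226/48341 = 23078320073173/48030024667368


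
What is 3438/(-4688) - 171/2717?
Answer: -266913/335192 ≈ -0.79630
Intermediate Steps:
3438/(-4688) - 171/2717 = 3438*(-1/4688) - 171*1/2717 = -1719/2344 - 9/143 = -266913/335192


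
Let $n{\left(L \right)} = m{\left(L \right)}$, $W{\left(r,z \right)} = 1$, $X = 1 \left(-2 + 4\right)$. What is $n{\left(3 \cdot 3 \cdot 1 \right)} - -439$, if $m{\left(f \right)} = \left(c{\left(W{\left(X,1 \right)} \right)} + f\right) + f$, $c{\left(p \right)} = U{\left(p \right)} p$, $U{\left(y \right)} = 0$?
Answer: $457$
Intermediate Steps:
$X = 2$ ($X = 1 \cdot 2 = 2$)
$c{\left(p \right)} = 0$ ($c{\left(p \right)} = 0 p = 0$)
$m{\left(f \right)} = 2 f$ ($m{\left(f \right)} = \left(0 + f\right) + f = f + f = 2 f$)
$n{\left(L \right)} = 2 L$
$n{\left(3 \cdot 3 \cdot 1 \right)} - -439 = 2 \cdot 3 \cdot 3 \cdot 1 - -439 = 2 \cdot 9 \cdot 1 + 439 = 2 \cdot 9 + 439 = 18 + 439 = 457$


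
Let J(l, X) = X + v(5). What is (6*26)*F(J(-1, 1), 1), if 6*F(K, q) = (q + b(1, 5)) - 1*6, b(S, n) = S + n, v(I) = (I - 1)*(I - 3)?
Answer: 26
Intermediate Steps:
v(I) = (-1 + I)*(-3 + I)
J(l, X) = 8 + X (J(l, X) = X + (3 + 5² - 4*5) = X + (3 + 25 - 20) = X + 8 = 8 + X)
F(K, q) = q/6 (F(K, q) = ((q + (1 + 5)) - 1*6)/6 = ((q + 6) - 6)/6 = ((6 + q) - 6)/6 = q/6)
(6*26)*F(J(-1, 1), 1) = (6*26)*((⅙)*1) = 156*(⅙) = 26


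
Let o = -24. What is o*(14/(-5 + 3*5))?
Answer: -168/5 ≈ -33.600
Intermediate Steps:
o*(14/(-5 + 3*5)) = -336/(-5 + 3*5) = -336/(-5 + 15) = -336/10 = -24*7/5 = -168/5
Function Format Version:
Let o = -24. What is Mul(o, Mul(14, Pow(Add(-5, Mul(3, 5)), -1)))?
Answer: Rational(-168, 5) ≈ -33.600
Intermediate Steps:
Mul(o, Mul(14, Pow(Add(-5, Mul(3, 5)), -1))) = Mul(-24, Mul(14, Pow(Add(-5, Mul(3, 5)), -1))) = Mul(-24, Mul(14, Pow(Add(-5, 15), -1))) = Mul(-24, Mul(14, Pow(10, -1))) = Mul(-24, Mul(14, Rational(1, 10))) = Mul(-24, Rational(7, 5)) = Rational(-168, 5)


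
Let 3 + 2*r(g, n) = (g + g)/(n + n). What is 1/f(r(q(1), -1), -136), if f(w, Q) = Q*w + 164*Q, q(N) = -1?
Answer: -1/22168 ≈ -4.5110e-5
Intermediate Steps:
r(g, n) = -3/2 + g/(2*n) (r(g, n) = -3/2 + ((g + g)/(n + n))/2 = -3/2 + ((2*g)/((2*n)))/2 = -3/2 + ((2*g)*(1/(2*n)))/2 = -3/2 + (g/n)/2 = -3/2 + g/(2*n))
f(w, Q) = 164*Q + Q*w
1/f(r(q(1), -1), -136) = 1/(-136*(164 + (½)*(-1 - 3*(-1))/(-1))) = 1/(-136*(164 + (½)*(-1)*(-1 + 3))) = 1/(-136*(164 + (½)*(-1)*2)) = 1/(-136*(164 - 1)) = 1/(-136*163) = 1/(-22168) = -1/22168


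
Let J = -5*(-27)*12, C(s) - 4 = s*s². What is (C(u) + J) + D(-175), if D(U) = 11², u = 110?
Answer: 1332745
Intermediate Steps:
D(U) = 121
C(s) = 4 + s³ (C(s) = 4 + s*s² = 4 + s³)
J = 1620 (J = 135*12 = 1620)
(C(u) + J) + D(-175) = ((4 + 110³) + 1620) + 121 = ((4 + 1331000) + 1620) + 121 = (1331004 + 1620) + 121 = 1332624 + 121 = 1332745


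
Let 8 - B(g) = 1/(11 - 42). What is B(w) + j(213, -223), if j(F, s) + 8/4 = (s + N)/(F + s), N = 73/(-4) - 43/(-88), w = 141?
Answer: 821357/27280 ≈ 30.108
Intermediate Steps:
N = -1563/88 (N = 73*(-¼) - 43*(-1/88) = -73/4 + 43/88 = -1563/88 ≈ -17.761)
j(F, s) = -2 + (-1563/88 + s)/(F + s) (j(F, s) = -2 + (s - 1563/88)/(F + s) = -2 + (-1563/88 + s)/(F + s))
B(g) = 249/31 (B(g) = 8 - 1/(11 - 42) = 8 - 1/(-31) = 8 - 1*(-1/31) = 8 + 1/31 = 249/31)
B(w) + j(213, -223) = 249/31 + (-1563/88 - 1*(-223) - 2*213)/(213 - 223) = 249/31 + (-1563/88 + 223 - 426)/(-10) = 249/31 - ⅒*(-19427/88) = 249/31 + 19427/880 = 821357/27280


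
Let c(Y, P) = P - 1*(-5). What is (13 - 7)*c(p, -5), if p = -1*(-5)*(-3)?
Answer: 0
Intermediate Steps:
p = -15 (p = 5*(-3) = -15)
c(Y, P) = 5 + P (c(Y, P) = P + 5 = 5 + P)
(13 - 7)*c(p, -5) = (13 - 7)*(5 - 5) = 6*0 = 0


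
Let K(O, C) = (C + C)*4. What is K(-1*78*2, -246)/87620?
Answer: -492/21905 ≈ -0.022461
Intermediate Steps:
K(O, C) = 8*C (K(O, C) = (2*C)*4 = 8*C)
K(-1*78*2, -246)/87620 = (8*(-246))/87620 = -1968*1/87620 = -492/21905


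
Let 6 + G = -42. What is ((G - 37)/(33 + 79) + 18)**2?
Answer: 3728761/12544 ≈ 297.25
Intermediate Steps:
G = -48 (G = -6 - 42 = -48)
((G - 37)/(33 + 79) + 18)**2 = ((-48 - 37)/(33 + 79) + 18)**2 = (-85/112 + 18)**2 = (1931/112)**2 = 3728761/12544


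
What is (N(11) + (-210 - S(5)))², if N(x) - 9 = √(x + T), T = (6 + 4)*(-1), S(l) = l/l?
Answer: 40401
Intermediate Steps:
S(l) = 1
T = -10 (T = 10*(-1) = -10)
N(x) = 9 + √(-10 + x) (N(x) = 9 + √(x - 10) = 9 + √(-10 + x))
(N(11) + (-210 - S(5)))² = ((9 + √(-10 + 11)) + (-210 - 1*1))² = ((9 + √1) + (-210 - 1))² = ((9 + 1) - 211)² = (10 - 211)² = (-201)² = 40401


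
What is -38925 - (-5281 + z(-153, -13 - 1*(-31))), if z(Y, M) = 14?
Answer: -33658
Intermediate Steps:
-38925 - (-5281 + z(-153, -13 - 1*(-31))) = -38925 - (-5281 + 14) = -38925 - 1*(-5267) = -38925 + 5267 = -33658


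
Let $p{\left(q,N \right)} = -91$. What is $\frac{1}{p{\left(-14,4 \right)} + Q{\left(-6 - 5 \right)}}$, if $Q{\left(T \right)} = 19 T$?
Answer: $- \frac{1}{300} \approx -0.0033333$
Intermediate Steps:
$\frac{1}{p{\left(-14,4 \right)} + Q{\left(-6 - 5 \right)}} = \frac{1}{-91 + 19 \left(-6 - 5\right)} = \frac{1}{-91 + 19 \left(-11\right)} = \frac{1}{-91 - 209} = \frac{1}{-300} = - \frac{1}{300}$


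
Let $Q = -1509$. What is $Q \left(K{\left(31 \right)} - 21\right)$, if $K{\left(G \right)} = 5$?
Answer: $24144$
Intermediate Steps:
$Q \left(K{\left(31 \right)} - 21\right) = - 1509 \left(5 - 21\right) = \left(-1509\right) \left(-16\right) = 24144$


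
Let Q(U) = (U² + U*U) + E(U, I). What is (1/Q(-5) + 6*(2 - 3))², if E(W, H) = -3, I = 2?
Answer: 78961/2209 ≈ 35.745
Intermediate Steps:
Q(U) = -3 + 2*U² (Q(U) = (U² + U*U) - 3 = (U² + U²) - 3 = 2*U² - 3 = -3 + 2*U²)
(1/Q(-5) + 6*(2 - 3))² = (1/(-3 + 2*(-5)²) + 6*(2 - 3))² = (1/(-3 + 2*25) + 6*(-1))² = (1/(-3 + 50) - 6)² = (1/47 - 6)² = (-281/47)² = 78961/2209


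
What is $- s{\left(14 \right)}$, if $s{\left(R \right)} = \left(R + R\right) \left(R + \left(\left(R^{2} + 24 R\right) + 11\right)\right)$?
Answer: $-15596$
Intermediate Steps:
$s{\left(R \right)} = 2 R \left(11 + R^{2} + 25 R\right)$ ($s{\left(R \right)} = 2 R \left(R + \left(11 + R^{2} + 24 R\right)\right) = 2 R \left(11 + R^{2} + 25 R\right)$)
$- s{\left(14 \right)} = - 2 \cdot 14 \left(11 + 14^{2} + 25 \cdot 14\right) = - 2 \cdot 14 \left(11 + 196 + 350\right) = - 2 \cdot 14 \cdot 557 = \left(-1\right) 15596 = -15596$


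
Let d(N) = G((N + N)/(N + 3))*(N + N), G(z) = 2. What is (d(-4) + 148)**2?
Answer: 17424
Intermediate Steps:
d(N) = 4*N (d(N) = 2*(N + N) = 2*(2*N) = 4*N)
(d(-4) + 148)**2 = (4*(-4) + 148)**2 = (-16 + 148)**2 = 132**2 = 17424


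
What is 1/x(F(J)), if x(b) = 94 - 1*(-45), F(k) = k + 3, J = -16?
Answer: 1/139 ≈ 0.0071942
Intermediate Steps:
F(k) = 3 + k
x(b) = 139 (x(b) = 94 + 45 = 139)
1/x(F(J)) = 1/139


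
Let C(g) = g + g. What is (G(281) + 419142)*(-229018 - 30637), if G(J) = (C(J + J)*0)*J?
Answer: -108832316010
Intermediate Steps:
C(g) = 2*g
G(J) = 0 (G(J) = ((2*(J + J))*0)*J = ((2*(2*J))*0)*J = ((4*J)*0)*J = 0*J = 0)
(G(281) + 419142)*(-229018 - 30637) = (0 + 419142)*(-229018 - 30637) = 419142*(-259655) = -108832316010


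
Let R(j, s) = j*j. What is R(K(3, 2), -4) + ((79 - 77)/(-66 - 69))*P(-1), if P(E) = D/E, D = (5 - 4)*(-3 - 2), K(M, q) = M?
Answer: 241/27 ≈ 8.9259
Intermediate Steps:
R(j, s) = j**2
D = -5 (D = 1*(-5) = -5)
P(E) = -5/E
R(K(3, 2), -4) + ((79 - 77)/(-66 - 69))*P(-1) = 3**2 + ((79 - 77)/(-66 - 69))*(-5/(-1)) = 9 + (2/(-135))*(-5*(-1)) = 9 + (2*(-1/135))*5 = 9 - 2/135*5 = 9 - 2/27 = 241/27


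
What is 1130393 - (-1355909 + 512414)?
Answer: 1973888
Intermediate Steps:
1130393 - (-1355909 + 512414) = 1130393 - 1*(-843495) = 1130393 + 843495 = 1973888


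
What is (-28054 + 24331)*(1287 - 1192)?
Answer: -353685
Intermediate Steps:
(-28054 + 24331)*(1287 - 1192) = -3723*95 = -353685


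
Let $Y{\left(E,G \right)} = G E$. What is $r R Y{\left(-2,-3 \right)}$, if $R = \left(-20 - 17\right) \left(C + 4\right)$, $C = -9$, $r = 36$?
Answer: $39960$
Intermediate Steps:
$Y{\left(E,G \right)} = E G$
$R = 185$ ($R = \left(-20 - 17\right) \left(-9 + 4\right) = \left(-37\right) \left(-5\right) = 185$)
$r R Y{\left(-2,-3 \right)} = 36 \cdot 185 \left(\left(-2\right) \left(-3\right)\right) = 6660 \cdot 6 = 39960$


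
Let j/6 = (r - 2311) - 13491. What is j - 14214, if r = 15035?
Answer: -18816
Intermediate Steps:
j = -4602 (j = 6*((15035 - 2311) - 13491) = 6*(12724 - 13491) = 6*(-767) = -4602)
j - 14214 = -4602 - 14214 = -18816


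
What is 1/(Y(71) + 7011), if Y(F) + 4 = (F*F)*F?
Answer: 1/364918 ≈ 2.7403e-6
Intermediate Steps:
Y(F) = -4 + F³ (Y(F) = -4 + (F*F)*F = -4 + F²*F = -4 + F³)
1/(Y(71) + 7011) = 1/((-4 + 71³) + 7011) = 1/((-4 + 357911) + 7011) = 1/(357907 + 7011) = 1/364918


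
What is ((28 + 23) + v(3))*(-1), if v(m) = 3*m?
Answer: -60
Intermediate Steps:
((28 + 23) + v(3))*(-1) = ((28 + 23) + 3*3)*(-1) = (51 + 9)*(-1) = 60*(-1) = -60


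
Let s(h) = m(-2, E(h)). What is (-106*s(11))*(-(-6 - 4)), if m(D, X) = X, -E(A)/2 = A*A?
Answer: 256520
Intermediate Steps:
E(A) = -2*A² (E(A) = -2*A*A = -2*A²)
s(h) = -2*h²
(-106*s(11))*(-(-6 - 4)) = (-(-212)*11²)*(-(-6 - 4)) = (-(-212)*121)*(-1*(-10)) = -106*(-242)*10 = 25652*10 = 256520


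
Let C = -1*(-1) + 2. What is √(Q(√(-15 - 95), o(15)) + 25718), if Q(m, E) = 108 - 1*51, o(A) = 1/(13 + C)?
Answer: 5*√1031 ≈ 160.55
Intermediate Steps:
C = 3 (C = 1 + 2 = 3)
o(A) = 1/16 (o(A) = 1/(13 + 3) = 1/16)
Q(m, E) = 57 (Q(m, E) = 108 - 51 = 57)
√(Q(√(-15 - 95), o(15)) + 25718) = √(57 + 25718) = √25775 = 5*√1031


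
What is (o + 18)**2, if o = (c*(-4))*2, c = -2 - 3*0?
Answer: 1156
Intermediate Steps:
c = -2 (c = -2 + 0 = -2)
o = 16 (o = -2*(-4)*2 = 8*2 = 16)
(o + 18)**2 = (16 + 18)**2 = 34**2 = 1156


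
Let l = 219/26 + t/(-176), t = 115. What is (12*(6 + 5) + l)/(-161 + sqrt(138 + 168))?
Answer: -51486673/58607120 - 959379*sqrt(34)/58607120 ≈ -0.97396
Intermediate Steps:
l = 17777/2288 (l = 219/26 + 115/(-176) = 219*(1/26) + 115*(-1/176) = 219/26 - 115/176 = 17777/2288 ≈ 7.7697)
(12*(6 + 5) + l)/(-161 + sqrt(138 + 168)) = (12*(6 + 5) + 17777/2288)/(-161 + sqrt(138 + 168)) = (12*11 + 17777/2288)/(-161 + sqrt(306)) = (132 + 17777/2288)/(-161 + 3*sqrt(34)) = 319793/(2288*(-161 + 3*sqrt(34)))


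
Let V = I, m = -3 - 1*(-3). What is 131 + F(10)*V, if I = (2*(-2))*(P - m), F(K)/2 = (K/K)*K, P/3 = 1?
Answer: -109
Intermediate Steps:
P = 3 (P = 3*1 = 3)
m = 0 (m = -3 + 3 = 0)
F(K) = 2*K (F(K) = 2*((K/K)*K) = 2*(1*K) = 2*K)
I = -12 (I = (2*(-2))*(3 - 1*0) = -4*(3 + 0) = -4*3 = -12)
V = -12
131 + F(10)*V = 131 + (2*10)*(-12) = 131 + 20*(-12) = 131 - 240 = -109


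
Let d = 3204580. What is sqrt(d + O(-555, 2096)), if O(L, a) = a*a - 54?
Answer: sqrt(7597742) ≈ 2756.4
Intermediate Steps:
O(L, a) = -54 + a**2 (O(L, a) = a**2 - 54 = -54 + a**2)
sqrt(d + O(-555, 2096)) = sqrt(3204580 + (-54 + 2096**2)) = sqrt(3204580 + (-54 + 4393216)) = sqrt(3204580 + 4393162) = sqrt(7597742)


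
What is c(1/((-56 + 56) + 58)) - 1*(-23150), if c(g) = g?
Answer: 1342701/58 ≈ 23150.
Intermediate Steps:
c(1/((-56 + 56) + 58)) - 1*(-23150) = 1/((-56 + 56) + 58) - 1*(-23150) = 1/(0 + 58) + 23150 = 1/58 + 23150 = 1342701/58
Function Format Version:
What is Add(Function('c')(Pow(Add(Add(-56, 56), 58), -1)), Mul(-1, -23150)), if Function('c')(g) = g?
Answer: Rational(1342701, 58) ≈ 23150.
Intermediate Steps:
Add(Function('c')(Pow(Add(Add(-56, 56), 58), -1)), Mul(-1, -23150)) = Add(Pow(Add(Add(-56, 56), 58), -1), Mul(-1, -23150)) = Add(Pow(Add(0, 58), -1), 23150) = Add(Pow(58, -1), 23150) = Add(Rational(1, 58), 23150) = Rational(1342701, 58)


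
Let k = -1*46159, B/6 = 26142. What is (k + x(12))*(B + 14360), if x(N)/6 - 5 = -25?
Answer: -7923520148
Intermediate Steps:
x(N) = -120 (x(N) = 30 + 6*(-25) = 30 - 150 = -120)
B = 156852 (B = 6*26142 = 156852)
k = -46159
(k + x(12))*(B + 14360) = (-46159 - 120)*(156852 + 14360) = -46279*171212 = -7923520148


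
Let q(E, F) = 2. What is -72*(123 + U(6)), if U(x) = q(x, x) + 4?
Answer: -9288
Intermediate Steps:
U(x) = 6 (U(x) = 2 + 4 = 6)
-72*(123 + U(6)) = -72*(123 + 6) = -72*129 = -9288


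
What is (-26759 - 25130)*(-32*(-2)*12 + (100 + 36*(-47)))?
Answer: 42756536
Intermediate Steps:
(-26759 - 25130)*(-32*(-2)*12 + (100 + 36*(-47))) = -51889*(64*12 + (100 - 1692)) = -51889*(768 - 1592) = -51889*(-824) = 42756536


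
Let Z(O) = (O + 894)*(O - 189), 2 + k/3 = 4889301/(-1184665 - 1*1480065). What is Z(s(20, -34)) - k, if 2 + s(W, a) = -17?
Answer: -484950203717/2664730 ≈ -1.8199e+5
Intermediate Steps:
k = -30656283/2664730 (k = -6 + 3*(4889301/(-1184665 - 1*1480065)) = -6 + 3*(4889301/(-1184665 - 1480065)) = -6 + 3*(4889301/(-2664730)) = -6 + 3*(4889301*(-1/2664730)) = -6 + 3*(-4889301/2664730) = -6 - 14667903/2664730 = -30656283/2664730 ≈ -11.504)
s(W, a) = -19 (s(W, a) = -2 - 17 = -19)
Z(O) = (-189 + O)*(894 + O) (Z(O) = (894 + O)*(-189 + O) = (-189 + O)*(894 + O))
Z(s(20, -34)) - k = (-168966 + (-19)**2 + 705*(-19)) - 1*(-30656283/2664730) = (-168966 + 361 - 13395) + 30656283/2664730 = -182000 + 30656283/2664730 = -484950203717/2664730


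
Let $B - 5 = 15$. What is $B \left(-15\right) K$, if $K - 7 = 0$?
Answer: $-2100$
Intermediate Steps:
$B = 20$ ($B = 5 + 15 = 20$)
$K = 7$ ($K = 7 + 0 = 7$)
$B \left(-15\right) K = 20 \left(-15\right) 7 = \left(-300\right) 7 = -2100$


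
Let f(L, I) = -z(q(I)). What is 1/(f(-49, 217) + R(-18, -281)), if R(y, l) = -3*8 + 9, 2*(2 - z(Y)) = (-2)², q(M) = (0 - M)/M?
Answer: -1/15 ≈ -0.066667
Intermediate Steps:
q(M) = -1 (q(M) = (-M)/M = -1)
z(Y) = 0 (z(Y) = 2 - ½*(-2)² = 2 - ½*4 = 2 - 2 = 0)
R(y, l) = -15 (R(y, l) = -24 + 9 = -15)
f(L, I) = 0 (f(L, I) = -1*0 = 0)
1/(f(-49, 217) + R(-18, -281)) = 1/(0 - 15) = 1/(-15) = -1/15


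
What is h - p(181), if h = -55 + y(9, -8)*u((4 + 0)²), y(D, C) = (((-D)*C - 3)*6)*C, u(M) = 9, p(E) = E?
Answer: -30044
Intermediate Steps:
y(D, C) = C*(-18 - 6*C*D) (y(D, C) = ((-C*D - 3)*6)*C = ((-3 - C*D)*6)*C = (-18 - 6*C*D)*C = C*(-18 - 6*C*D))
h = -29863 (h = -55 - 6*(-8)*(3 - 8*9)*9 = -55 - 6*(-8)*(3 - 72)*9 = -55 - 6*(-8)*(-69)*9 = -55 - 3312*9 = -55 - 29808 = -29863)
h - p(181) = -29863 - 1*181 = -29863 - 181 = -30044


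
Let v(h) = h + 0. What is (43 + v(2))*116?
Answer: 5220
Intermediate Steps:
v(h) = h
(43 + v(2))*116 = (43 + 2)*116 = 45*116 = 5220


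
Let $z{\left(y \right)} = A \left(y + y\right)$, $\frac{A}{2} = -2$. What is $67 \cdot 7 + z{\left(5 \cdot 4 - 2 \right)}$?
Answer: $325$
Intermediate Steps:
$A = -4$ ($A = 2 \left(-2\right) = -4$)
$z{\left(y \right)} = - 8 y$ ($z{\left(y \right)} = - 4 \left(y + y\right) = - 4 \cdot 2 y = - 8 y$)
$67 \cdot 7 + z{\left(5 \cdot 4 - 2 \right)} = 67 \cdot 7 - 8 \left(5 \cdot 4 - 2\right) = 469 - 8 \left(20 - 2\right) = 469 - 144 = 325$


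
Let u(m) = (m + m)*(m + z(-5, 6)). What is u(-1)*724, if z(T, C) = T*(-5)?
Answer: -34752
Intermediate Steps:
z(T, C) = -5*T
u(m) = 2*m*(25 + m) (u(m) = (m + m)*(m - 5*(-5)) = (2*m)*(m + 25) = (2*m)*(25 + m) = 2*m*(25 + m))
u(-1)*724 = (2*(-1)*(25 - 1))*724 = (2*(-1)*24)*724 = -48*724 = -34752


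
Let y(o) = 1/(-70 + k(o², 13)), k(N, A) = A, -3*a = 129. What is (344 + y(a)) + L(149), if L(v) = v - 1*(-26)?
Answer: 29582/57 ≈ 518.98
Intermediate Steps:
a = -43 (a = -⅓*129 = -43)
L(v) = 26 + v (L(v) = v + 26 = 26 + v)
y(o) = -1/57 (y(o) = 1/(-70 + 13) = 1/(-57) = -1/57)
(344 + y(a)) + L(149) = (344 - 1/57) + (26 + 149) = 19607/57 + 175 = 29582/57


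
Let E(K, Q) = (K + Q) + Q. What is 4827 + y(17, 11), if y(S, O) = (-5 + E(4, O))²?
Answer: 5268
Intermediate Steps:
E(K, Q) = K + 2*Q
y(S, O) = (-1 + 2*O)² (y(S, O) = (-5 + (4 + 2*O))² = (-1 + 2*O)²)
4827 + y(17, 11) = 4827 + (-1 + 2*11)² = 4827 + (-1 + 22)² = 4827 + 21² = 4827 + 441 = 5268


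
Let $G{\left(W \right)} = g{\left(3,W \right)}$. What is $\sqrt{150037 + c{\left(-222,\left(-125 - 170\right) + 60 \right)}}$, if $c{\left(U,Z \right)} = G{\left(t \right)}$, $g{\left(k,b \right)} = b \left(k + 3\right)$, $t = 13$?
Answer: $\sqrt{150115} \approx 387.45$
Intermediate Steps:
$g{\left(k,b \right)} = b \left(3 + k\right)$
$G{\left(W \right)} = 6 W$ ($G{\left(W \right)} = W \left(3 + 3\right) = W 6 = 6 W$)
$c{\left(U,Z \right)} = 78$ ($c{\left(U,Z \right)} = 6 \cdot 13 = 78$)
$\sqrt{150037 + c{\left(-222,\left(-125 - 170\right) + 60 \right)}} = \sqrt{150037 + 78} = \sqrt{150115}$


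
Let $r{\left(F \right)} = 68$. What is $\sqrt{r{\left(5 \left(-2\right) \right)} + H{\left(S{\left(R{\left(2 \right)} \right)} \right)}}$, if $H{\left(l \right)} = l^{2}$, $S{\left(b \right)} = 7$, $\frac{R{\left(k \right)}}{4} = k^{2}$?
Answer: $3 \sqrt{13} \approx 10.817$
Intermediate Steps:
$R{\left(k \right)} = 4 k^{2}$
$\sqrt{r{\left(5 \left(-2\right) \right)} + H{\left(S{\left(R{\left(2 \right)} \right)} \right)}} = \sqrt{68 + 7^{2}} = \sqrt{68 + 49} = \sqrt{117} = 3 \sqrt{13}$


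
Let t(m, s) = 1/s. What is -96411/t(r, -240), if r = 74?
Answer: 23138640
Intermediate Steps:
-96411/t(r, -240) = -96411/(1/(-240)) = -96411/(-1/240) = -96411*(-240) = 23138640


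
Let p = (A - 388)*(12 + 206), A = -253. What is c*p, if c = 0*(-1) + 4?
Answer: -558952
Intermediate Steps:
p = -139738 (p = (-253 - 388)*(12 + 206) = -641*218 = -139738)
c = 4 (c = 0 + 4 = 4)
c*p = 4*(-139738) = -558952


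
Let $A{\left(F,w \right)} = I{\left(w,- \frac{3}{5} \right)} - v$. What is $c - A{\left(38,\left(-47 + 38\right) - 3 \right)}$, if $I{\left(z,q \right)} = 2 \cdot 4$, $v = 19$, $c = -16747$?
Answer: $-16736$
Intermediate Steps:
$I{\left(z,q \right)} = 8$
$A{\left(F,w \right)} = -11$ ($A{\left(F,w \right)} = 8 - 19 = -11$)
$c - A{\left(38,\left(-47 + 38\right) - 3 \right)} = -16747 - -11 = -16747 + 11 = -16736$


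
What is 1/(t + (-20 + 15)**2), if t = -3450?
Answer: -1/3425 ≈ -0.00029197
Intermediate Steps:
1/(t + (-20 + 15)**2) = 1/(-3450 + (-20 + 15)**2) = 1/(-3450 + (-5)**2) = 1/(-3450 + 25) = 1/(-3425) = -1/3425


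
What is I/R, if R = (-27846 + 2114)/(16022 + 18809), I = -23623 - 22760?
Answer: 1615566273/25732 ≈ 62784.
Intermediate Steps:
I = -46383
R = -25732/34831 ≈ -0.73877
I/R = -46383/(-25732/34831) = -46383*(-34831/25732) = 1615566273/25732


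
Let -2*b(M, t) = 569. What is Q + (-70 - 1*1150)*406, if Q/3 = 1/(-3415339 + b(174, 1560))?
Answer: -3383653264046/6831247 ≈ -4.9532e+5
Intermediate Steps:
b(M, t) = -569/2 (b(M, t) = -½*569 = -569/2)
Q = -6/6831247 (Q = 3/(-3415339 - 569/2) = 3/(-6831247/2) = 3*(-2/6831247) = -6/6831247 ≈ -8.7832e-7)
Q + (-70 - 1*1150)*406 = -6/6831247 + (-70 - 1*1150)*406 = -6/6831247 + (-70 - 1150)*406 = -6/6831247 - 1220*406 = -6/6831247 - 495320 = -3383653264046/6831247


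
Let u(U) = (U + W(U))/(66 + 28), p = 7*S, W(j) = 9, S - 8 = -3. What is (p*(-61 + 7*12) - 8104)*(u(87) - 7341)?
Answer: 2518001721/47 ≈ 5.3575e+7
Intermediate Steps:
S = 5 (S = 8 - 3 = 5)
p = 35 (p = 7*5 = 35)
u(U) = 9/94 + U/94 (u(U) = (U + 9)/(66 + 28) = (9 + U)/94 = (9 + U)*(1/94) = 9/94 + U/94)
(p*(-61 + 7*12) - 8104)*(u(87) - 7341) = (35*(-61 + 7*12) - 8104)*((9/94 + (1/94)*87) - 7341) = (35*(-61 + 84) - 8104)*((9/94 + 87/94) - 7341) = (35*23 - 8104)*(48/47 - 7341) = (805 - 8104)*(-344979/47) = -7299*(-344979/47) = 2518001721/47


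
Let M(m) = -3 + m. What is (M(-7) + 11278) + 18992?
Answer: 30260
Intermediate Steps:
(M(-7) + 11278) + 18992 = ((-3 - 7) + 11278) + 18992 = (-10 + 11278) + 18992 = 11268 + 18992 = 30260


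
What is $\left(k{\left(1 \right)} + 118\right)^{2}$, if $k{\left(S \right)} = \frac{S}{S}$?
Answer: $14161$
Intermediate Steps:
$k{\left(S \right)} = 1$
$\left(k{\left(1 \right)} + 118\right)^{2} = \left(1 + 118\right)^{2} = 119^{2} = 14161$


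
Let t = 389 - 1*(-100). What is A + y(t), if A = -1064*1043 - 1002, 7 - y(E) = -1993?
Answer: -1108754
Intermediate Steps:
t = 489 (t = 389 + 100 = 489)
y(E) = 2000 (y(E) = 7 - 1*(-1993) = 7 + 1993 = 2000)
A = -1110754 (A = -1109752 - 1002 = -1110754)
A + y(t) = -1110754 + 2000 = -1108754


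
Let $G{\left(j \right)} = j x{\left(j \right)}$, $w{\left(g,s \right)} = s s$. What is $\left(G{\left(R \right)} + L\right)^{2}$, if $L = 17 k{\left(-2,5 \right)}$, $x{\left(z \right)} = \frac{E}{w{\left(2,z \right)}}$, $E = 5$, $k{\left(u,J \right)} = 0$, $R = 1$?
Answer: $25$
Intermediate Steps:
$w{\left(g,s \right)} = s^{2}$
$x{\left(z \right)} = \frac{5}{z^{2}}$
$G{\left(j \right)} = \frac{5}{j}$ ($G{\left(j \right)} = j \frac{5}{j^{2}} = \frac{5}{j}$)
$L = 0$ ($L = 17 \cdot 0 = 0$)
$\left(G{\left(R \right)} + L\right)^{2} = \left(\frac{5}{1} + 0\right)^{2} = \left(5 \cdot 1 + 0\right)^{2} = \left(5 + 0\right)^{2} = 5^{2} = 25$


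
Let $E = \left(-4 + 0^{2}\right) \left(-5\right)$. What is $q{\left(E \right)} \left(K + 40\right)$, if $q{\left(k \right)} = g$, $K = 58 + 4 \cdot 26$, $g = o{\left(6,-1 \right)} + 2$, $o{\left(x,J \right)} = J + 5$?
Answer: $1212$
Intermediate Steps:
$o{\left(x,J \right)} = 5 + J$
$g = 6$ ($g = \left(5 - 1\right) + 2 = 4 + 2 = 6$)
$K = 162$ ($K = 58 + 104 = 162$)
$E = 20$ ($E = \left(-4 + 0\right) \left(-5\right) = \left(-4\right) \left(-5\right) = 20$)
$q{\left(k \right)} = 6$
$q{\left(E \right)} \left(K + 40\right) = 6 \left(162 + 40\right) = 6 \cdot 202 = 1212$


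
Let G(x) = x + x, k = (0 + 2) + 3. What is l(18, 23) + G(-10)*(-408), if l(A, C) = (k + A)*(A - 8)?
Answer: 8390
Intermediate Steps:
k = 5 (k = 2 + 3 = 5)
G(x) = 2*x
l(A, C) = (-8 + A)*(5 + A) (l(A, C) = (5 + A)*(A - 8) = (5 + A)*(-8 + A) = (-8 + A)*(5 + A))
l(18, 23) + G(-10)*(-408) = (-40 + 18² - 3*18) + (2*(-10))*(-408) = (-40 + 324 - 54) - 20*(-408) = 230 + 8160 = 8390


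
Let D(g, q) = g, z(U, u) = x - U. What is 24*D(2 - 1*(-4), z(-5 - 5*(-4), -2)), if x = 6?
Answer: 144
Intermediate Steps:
z(U, u) = 6 - U
24*D(2 - 1*(-4), z(-5 - 5*(-4), -2)) = 24*(2 - 1*(-4)) = 24*(2 + 4) = 24*6 = 144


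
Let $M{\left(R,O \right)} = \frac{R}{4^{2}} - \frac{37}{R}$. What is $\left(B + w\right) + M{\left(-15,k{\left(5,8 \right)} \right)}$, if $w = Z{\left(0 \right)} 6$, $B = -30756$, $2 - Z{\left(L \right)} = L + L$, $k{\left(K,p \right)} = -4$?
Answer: $- \frac{7378193}{240} \approx -30742.0$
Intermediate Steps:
$Z{\left(L \right)} = 2 - 2 L$ ($Z{\left(L \right)} = 2 - \left(L + L\right) = 2 - 2 L$)
$M{\left(R,O \right)} = - \frac{37}{R} + \frac{R}{16}$ ($M{\left(R,O \right)} = \frac{R}{16} - \frac{37}{R} = - \frac{37}{R} + \frac{R}{16}$)
$w = 12$ ($w = \left(2 - 0\right) 6 = \left(2 + 0\right) 6 = 2 \cdot 6 = 12$)
$\left(B + w\right) + M{\left(-15,k{\left(5,8 \right)} \right)} = \left(-30756 + 12\right) + \left(- \frac{37}{-15} + \frac{1}{16} \left(-15\right)\right) = -30744 - - \frac{367}{240} = -30744 + \left(\frac{37}{15} - \frac{15}{16}\right) = -30744 + \frac{367}{240} = - \frac{7378193}{240}$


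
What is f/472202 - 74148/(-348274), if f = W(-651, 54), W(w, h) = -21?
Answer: 17502760071/82227839674 ≈ 0.21286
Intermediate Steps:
f = -21
f/472202 - 74148/(-348274) = -21/472202 - 74148/(-348274) = -21*1/472202 - 74148*(-1/348274) = -21/472202 + 37074/174137 = 17502760071/82227839674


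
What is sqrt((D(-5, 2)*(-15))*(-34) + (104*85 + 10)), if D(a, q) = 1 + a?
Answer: sqrt(6810) ≈ 82.523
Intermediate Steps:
sqrt((D(-5, 2)*(-15))*(-34) + (104*85 + 10)) = sqrt(((1 - 5)*(-15))*(-34) + (104*85 + 10)) = sqrt(-4*(-15)*(-34) + (8840 + 10)) = sqrt(60*(-34) + 8850) = sqrt(-2040 + 8850) = sqrt(6810)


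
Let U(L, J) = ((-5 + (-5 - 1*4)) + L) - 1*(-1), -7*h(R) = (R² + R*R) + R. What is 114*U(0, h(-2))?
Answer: -1482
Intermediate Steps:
h(R) = -2*R²/7 - R/7 (h(R) = -((R² + R*R) + R)/7 = -((R² + R²) + R)/7 = -(2*R² + R)/7 = -(R + 2*R²)/7 = -2*R²/7 - R/7)
U(L, J) = -13 + L (U(L, J) = ((-5 + (-5 - 4)) + L) + 1 = ((-5 - 9) + L) + 1 = (-14 + L) + 1 = -13 + L)
114*U(0, h(-2)) = 114*(-13 + 0) = 114*(-13) = -1482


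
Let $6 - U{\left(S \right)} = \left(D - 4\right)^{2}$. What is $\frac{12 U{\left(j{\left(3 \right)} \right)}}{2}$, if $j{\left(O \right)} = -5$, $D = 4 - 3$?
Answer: $-18$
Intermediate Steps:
$D = 1$
$U{\left(S \right)} = -3$ ($U{\left(S \right)} = 6 - \left(1 - 4\right)^{2} = 6 - \left(-3\right)^{2} = 6 - 9 = -3$)
$\frac{12 U{\left(j{\left(3 \right)} \right)}}{2} = \frac{12 \left(-3\right)}{2} = \left(-36\right) \frac{1}{2} = -18$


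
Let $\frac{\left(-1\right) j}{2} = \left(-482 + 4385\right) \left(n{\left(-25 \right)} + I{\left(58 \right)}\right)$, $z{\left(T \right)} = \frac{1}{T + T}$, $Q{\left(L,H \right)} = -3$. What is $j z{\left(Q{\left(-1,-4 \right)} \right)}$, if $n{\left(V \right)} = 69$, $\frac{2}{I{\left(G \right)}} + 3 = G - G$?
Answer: $\frac{266705}{3} \approx 88902.0$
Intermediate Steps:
$I{\left(G \right)} = - \frac{2}{3}$ ($I{\left(G \right)} = \frac{2}{-3 + \left(G - G\right)} = \frac{2}{-3 + 0} = \frac{2}{-3} = 2 \left(- \frac{1}{3}\right) = - \frac{2}{3}$)
$z{\left(T \right)} = \frac{1}{2 T}$
$j = -533410$ ($j = - 2 \left(-482 + 4385\right) \left(69 - \frac{2}{3}\right) = - 2 \cdot 3903 \cdot \frac{205}{3} = \left(-2\right) 266705 = -533410$)
$j z{\left(Q{\left(-1,-4 \right)} \right)} = - 533410 \frac{1}{2 \left(-3\right)} = - 533410 \cdot \frac{1}{2} \left(- \frac{1}{3}\right) = \left(-533410\right) \left(- \frac{1}{6}\right) = \frac{266705}{3}$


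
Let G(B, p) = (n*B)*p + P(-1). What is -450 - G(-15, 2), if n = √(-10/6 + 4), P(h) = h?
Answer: -449 + 10*√21 ≈ -403.17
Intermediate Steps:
n = √21/3 (n = √(-10*⅙ + 4) = √(-5/3 + 4) = √(7/3) = √21/3 ≈ 1.5275)
G(B, p) = -1 + B*p*√21/3 (G(B, p) = ((√21/3)*B)*p - 1 = (B*√21/3)*p - 1 = B*p*√21/3 - 1 = -1 + B*p*√21/3)
-450 - G(-15, 2) = -450 - (-1 + (⅓)*(-15)*2*√21) = -450 - (-1 - 10*√21) = -450 + (1 + 10*√21) = -449 + 10*√21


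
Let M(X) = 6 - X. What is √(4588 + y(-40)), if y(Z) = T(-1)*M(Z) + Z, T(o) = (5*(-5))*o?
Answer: √5698 ≈ 75.485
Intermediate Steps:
T(o) = -25*o
y(Z) = 150 - 24*Z (y(Z) = (-25*(-1))*(6 - Z) + Z = 25*(6 - Z) + Z = (150 - 25*Z) + Z = 150 - 24*Z)
√(4588 + y(-40)) = √(4588 + (150 - 24*(-40))) = √(4588 + (150 + 960)) = √(4588 + 1110) = √5698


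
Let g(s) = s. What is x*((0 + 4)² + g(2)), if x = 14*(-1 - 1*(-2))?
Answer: 252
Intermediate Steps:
x = 14 (x = 14*(-1 + 2) = 14*1 = 14)
x*((0 + 4)² + g(2)) = 14*((0 + 4)² + 2) = 14*(4² + 2) = 14*(16 + 2) = 14*18 = 252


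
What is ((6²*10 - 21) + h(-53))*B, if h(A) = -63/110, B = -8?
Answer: -148908/55 ≈ -2707.4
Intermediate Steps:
h(A) = -63/110 (h(A) = -63*1/110 = -63/110)
((6²*10 - 21) + h(-53))*B = ((6²*10 - 21) - 63/110)*(-8) = ((36*10 - 21) - 63/110)*(-8) = ((360 - 21) - 63/110)*(-8) = (339 - 63/110)*(-8) = (37227/110)*(-8) = -148908/55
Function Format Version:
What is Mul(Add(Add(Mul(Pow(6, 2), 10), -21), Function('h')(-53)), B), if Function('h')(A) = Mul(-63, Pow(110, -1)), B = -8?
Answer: Rational(-148908, 55) ≈ -2707.4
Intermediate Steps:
Function('h')(A) = Rational(-63, 110) (Function('h')(A) = Mul(-63, Rational(1, 110)) = Rational(-63, 110))
Mul(Add(Add(Mul(Pow(6, 2), 10), -21), Function('h')(-53)), B) = Mul(Add(Add(Mul(Pow(6, 2), 10), -21), Rational(-63, 110)), -8) = Mul(Add(Add(Mul(36, 10), -21), Rational(-63, 110)), -8) = Mul(Add(Add(360, -21), Rational(-63, 110)), -8) = Mul(Add(339, Rational(-63, 110)), -8) = Mul(Rational(37227, 110), -8) = Rational(-148908, 55)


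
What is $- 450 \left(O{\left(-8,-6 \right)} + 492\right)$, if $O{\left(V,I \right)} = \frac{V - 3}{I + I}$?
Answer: $- \frac{443625}{2} \approx -2.2181 \cdot 10^{5}$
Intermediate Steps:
$O{\left(V,I \right)} = \frac{-3 + V}{2 I}$
$- 450 \left(O{\left(-8,-6 \right)} + 492\right) = - 450 \left(\frac{-3 - 8}{2 \left(-6\right)} + 492\right) = - 450 \left(\frac{1}{2} \left(- \frac{1}{6}\right) \left(-11\right) + 492\right) = - 450 \left(\frac{11}{12} + 492\right) = \left(-450\right) \frac{5915}{12} = - \frac{443625}{2}$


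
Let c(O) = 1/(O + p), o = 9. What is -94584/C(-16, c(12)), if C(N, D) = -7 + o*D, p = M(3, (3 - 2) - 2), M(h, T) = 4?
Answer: 1513344/103 ≈ 14693.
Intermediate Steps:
p = 4
c(O) = 1/(4 + O) (c(O) = 1/(O + 4) = 1/(4 + O))
C(N, D) = -7 + 9*D
-94584/C(-16, c(12)) = -94584/(-7 + 9/(4 + 12)) = -94584/(-7 + 9/16) = -94584/(-103/16) = -94584*(-16/103) = 1513344/103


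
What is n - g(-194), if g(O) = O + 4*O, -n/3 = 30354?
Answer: -90092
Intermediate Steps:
n = -91062 (n = -3*30354 = -91062)
g(O) = 5*O
n - g(-194) = -91062 - 5*(-194) = -91062 - 1*(-970) = -91062 + 970 = -90092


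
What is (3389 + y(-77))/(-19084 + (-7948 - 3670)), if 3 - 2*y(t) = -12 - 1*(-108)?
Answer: -955/8772 ≈ -0.10887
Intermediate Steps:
y(t) = -93/2 (y(t) = 3/2 - (-12 - 1*(-108))/2 = 3/2 - (-12 + 108)/2 = 3/2 - 1/2*96 = 3/2 - 48 = -93/2)
(3389 + y(-77))/(-19084 + (-7948 - 3670)) = (3389 - 93/2)/(-19084 + (-7948 - 3670)) = 6685/(2*(-19084 - 11618)) = (6685/2)/(-30702) = (6685/2)*(-1/30702) = -955/8772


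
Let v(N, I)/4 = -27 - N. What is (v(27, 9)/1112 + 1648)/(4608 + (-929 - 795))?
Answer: 229045/400876 ≈ 0.57136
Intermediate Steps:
v(N, I) = -108 - 4*N (v(N, I) = 4*(-27 - N) = -108 - 4*N)
(v(27, 9)/1112 + 1648)/(4608 + (-929 - 795)) = ((-108 - 4*27)/1112 + 1648)/(4608 + (-929 - 795)) = ((-108 - 108)*(1/1112) + 1648)/(4608 - 1724) = (-216*1/1112 + 1648)/2884 = (-27/139 + 1648)*(1/2884) = (229045/139)*(1/2884) = 229045/400876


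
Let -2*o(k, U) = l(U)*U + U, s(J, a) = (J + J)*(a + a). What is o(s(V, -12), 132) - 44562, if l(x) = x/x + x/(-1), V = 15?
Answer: -35982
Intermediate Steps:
l(x) = 1 - x (l(x) = 1 + x*(-1) = 1 - x)
s(J, a) = 4*J*a (s(J, a) = (2*J)*(2*a) = 4*J*a)
o(k, U) = -U/2 - U*(1 - U)/2 (o(k, U) = -((1 - U)*U + U)/2 = -(U*(1 - U) + U)/2 = -(U + U*(1 - U))/2 = -U/2 - U*(1 - U)/2)
o(s(V, -12), 132) - 44562 = (½)*132*(-2 + 132) - 44562 = (½)*132*130 - 44562 = 8580 - 44562 = -35982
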